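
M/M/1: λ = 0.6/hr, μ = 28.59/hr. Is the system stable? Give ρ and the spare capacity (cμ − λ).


Total capacity cμ = 1·28.59 = 28.59/hr
ρ = λ/(cμ) = 0.6/28.59 = 0.02099
Stable ⇔ ρ < 1: YES
Spare capacity = cμ − λ = 28.59 − 0.6 = 27.99/hr

Final: ρ = 0.02099; stable; margin = 27.99/hr


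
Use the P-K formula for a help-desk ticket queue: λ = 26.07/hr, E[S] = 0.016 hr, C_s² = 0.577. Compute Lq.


ρ = λ·E[S] = 26.07·0.016 = 0.4171
Lq = ρ²(1+C_s²)/(2(1−ρ)) = 0.1740·(1+0.577)/(2·0.5829)
= 0.1740·1.5770/1.1658 = 0.23537

Final: 0.23537


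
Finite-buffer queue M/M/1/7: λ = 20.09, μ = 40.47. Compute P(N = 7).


ρ = λ/μ = 20.09/40.47 = 0.4964
P_K = (1−ρ)ρ^K/(1−ρ^(K+1)) = (0.5036·0.007429)/(1 − 0.003688)
= 0.003741/0.996312 = 0.003755

Final: 0.003755


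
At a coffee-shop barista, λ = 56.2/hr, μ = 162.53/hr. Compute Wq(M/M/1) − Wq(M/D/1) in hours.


ρ = 56.2/162.53 = 0.3458
Wq(M/M/1) = ρ/(μ−λ) = 0.3458/106.33 = 0.003252 hr
Wq(M/D/1) = ρ/(2(μ−λ)) = 0.001626 hr
Savings = 0.003252 − 0.001626 = 0.001626 hr

Final: 0.001626 hr


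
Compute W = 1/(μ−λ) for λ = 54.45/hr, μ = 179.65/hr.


W = 1/(μ−λ) = 1/(179.65 − 54.45) = 1/125.20 = 0.007987 hr

Final: 0.007987 hr


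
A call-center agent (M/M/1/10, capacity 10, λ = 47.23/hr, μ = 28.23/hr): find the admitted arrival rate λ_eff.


ρ = 1.6730; P_K = (1−ρ)ρ^10/(1−ρ^11) = 0.403691
λ_eff = λ(1 − P_K) = 47.23·(1 − 0.403691) = 47.23·0.596309 = 28.1637 /hr

Final: 28.1637 /hr


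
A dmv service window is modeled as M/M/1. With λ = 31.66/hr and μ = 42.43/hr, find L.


ρ = λ/μ = 31.66/42.43 = 0.7462
L = ρ/(1−ρ) = 0.7462/(1 − 0.7462) = 0.7462/0.2538 = 2.9396

Final: 2.9396


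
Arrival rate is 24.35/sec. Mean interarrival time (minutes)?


Mean interarrival time = 1/λ = 1/24.35 second = 0.04107 second
In minutes: 0.04107 × 0.0166667 = 0.0006845 min

Final: 0.0006845 min


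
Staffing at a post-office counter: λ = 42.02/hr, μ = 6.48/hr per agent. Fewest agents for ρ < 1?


Stability requires cμ > λ ⇔ c > λ/μ.
λ/μ = 42.02/6.48 = 6.4846
Minimum integer c = ⌊6.4846⌋ + 1 = 7
Check: 7·6.48 = 45.36 > 42.02, while 6·6.48 = 38.88 ≤ 42.02

Final: 7 servers


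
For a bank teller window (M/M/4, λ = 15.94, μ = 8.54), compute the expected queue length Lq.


a = λ/μ = 1.8665; ρ = a/4 = 0.4666
P₀ = 0.150594
Lq = P₀·a^c·ρ / (c!·(1−ρ)²) = 0.150594·12.13729·0.4666/(24·0.28449)
= 0.12492

Final: 0.12492


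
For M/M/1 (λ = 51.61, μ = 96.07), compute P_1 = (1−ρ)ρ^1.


ρ = 51.61/96.07 = 0.5372
P_n = (1−ρ)·ρ^n = (1 − 0.5372)·0.5372^1 = 0.4628·0.537212 = 0.248615

Final: 0.248615


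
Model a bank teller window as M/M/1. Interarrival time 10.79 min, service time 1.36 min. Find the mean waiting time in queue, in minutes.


λ = 60/10.79 = 5.5607 /hr
μ = 60/1.36 = 44.1176 /hr
ρ = λ/μ = 5.5607/44.1176 = 0.1260
Wq = ρ/(μ−λ) = 0.1260/(44.1176−5.5607) = 0.003269 hr
In minutes: 0.003269·60 = 0.1961 min

Final: 0.1961 min


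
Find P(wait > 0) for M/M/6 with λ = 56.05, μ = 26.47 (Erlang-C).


a = λ/μ = 2.1175; ρ = a/6 = 0.3529
P₀ = 0.120082 (from M/M/c formula)
C(c,a) = [a^c/(c!(1−ρ))]·P₀ = [90.14259/(720·0.6471)]·0.120082
= 0.19348·0.120082 = 0.023233

Final: 0.023233


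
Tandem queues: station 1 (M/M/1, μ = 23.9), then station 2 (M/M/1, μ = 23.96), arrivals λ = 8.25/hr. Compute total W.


Each node sees arrival rate λ = 8.25/hr (tandem ⇒ throughput preserved).
W₁ = 1/(μ₁−λ) = 1/(23.9−8.25) = 0.06390 hr
W₂ = 1/(μ₂−λ) = 1/(23.96−8.25) = 0.06365 hr
W_total = W₁ + W₂ = 0.06390 + 0.06365 = 0.12755 hr

Final: 0.12755 hr


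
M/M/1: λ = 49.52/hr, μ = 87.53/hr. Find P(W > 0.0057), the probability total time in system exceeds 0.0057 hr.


W ~ Exponential(μ−λ) for M/M/1.
μ − λ = 87.53 − 49.52 = 38.0100
P(W > t) = e^{−(μ−λ)t} = e^{−0.2167} = 0.805206

Final: 0.805206


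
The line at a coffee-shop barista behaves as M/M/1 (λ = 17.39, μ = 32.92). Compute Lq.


ρ = 17.39/32.92 = 0.5283
Lq = ρ²/(1−ρ) = 0.2790/0.4717 = 0.5915

Final: 0.5915


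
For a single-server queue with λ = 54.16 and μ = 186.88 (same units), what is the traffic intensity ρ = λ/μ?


ρ = λ/μ = 54.16/186.88 = 0.2898

Final: 0.2898


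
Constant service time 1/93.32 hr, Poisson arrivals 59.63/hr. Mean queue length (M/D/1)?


ρ = 59.63/93.32 = 0.6390
M/D/1: Lq = ρ²/(2(1−ρ)) = 0.4083/(2·0.3610) = 0.56549

Final: 0.56549


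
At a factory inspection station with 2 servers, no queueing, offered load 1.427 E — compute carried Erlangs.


B(2,1.427) = 0.295534 (Erlang-B)
Carried load = a(1 − B) = 1.427·(1 − 0.295534) = 1.427·0.704466 = 1.0053 E

Final: 1.0053 Erlangs


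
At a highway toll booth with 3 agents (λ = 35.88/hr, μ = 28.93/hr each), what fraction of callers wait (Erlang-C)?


a = λ/μ = 1.2402; ρ = a/3 = 0.4134
P₀ = 0.281582 (from M/M/c formula)
C(c,a) = [a^c/(c!(1−ρ))]·P₀ = [1.90771/(6·0.5866)]·0.281582
= 0.54204·0.281582 = 0.152627

Final: 0.152627


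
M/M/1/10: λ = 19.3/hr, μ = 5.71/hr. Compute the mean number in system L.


ρ = 19.3/5.71 = 3.3800
L = ρ[1 − (K+1)ρ^K + Kρ^(K+1)] / [(1−ρ)(1−ρ^(K+1))]
Numerator: 3.3800·(1 − 11·194630.997130 + 10·657859.587496) = 14999432.398608
Denominator: (-2.3800)·(-657858.587496) = 1565726.480572
L = 14999432.398608/1565726.480572 = 9.5799

Final: 9.5799


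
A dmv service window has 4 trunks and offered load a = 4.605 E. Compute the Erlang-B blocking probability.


B(c,a) = (a^c/c!) / Σ_{k=0}^{c} a^k/k!
a^4/4! = 18.737312
Σ terms (k=0..4): 1.00000 + 4.60500 + 10.60301 + 16.27562 + 18.73731 = 51.220949
B = 18.737312/51.220949 = 0.365813

Final: 0.365813


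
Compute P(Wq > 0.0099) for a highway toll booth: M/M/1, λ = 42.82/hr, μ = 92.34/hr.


ρ = 42.82/92.34 = 0.4637
P(Wq > t) = ρ·e^{−(μ−λ)t} = 0.4637·e^{−0.4902}
= 0.4637·0.612474 = 0.284017

Final: 0.284017


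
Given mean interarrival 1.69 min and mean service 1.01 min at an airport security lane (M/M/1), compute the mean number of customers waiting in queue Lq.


λ = 60/1.69 = 35.5030 /hr
μ = 60/1.01 = 59.4059 /hr
ρ = λ/μ = 35.5030/59.4059 = 0.5976
Lq = ρ²/(1−ρ) = 0.3572/0.4024 = 0.8877

Final: 0.8877


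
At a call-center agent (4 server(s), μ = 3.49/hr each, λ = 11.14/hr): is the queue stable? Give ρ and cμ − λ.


Total capacity cμ = 4·3.49 = 13.96/hr
ρ = λ/(cμ) = 11.14/13.96 = 0.7980
Stable ⇔ ρ < 1: YES
Spare capacity = cμ − λ = 13.96 − 11.14 = 2.82/hr

Final: ρ = 0.7980; stable; margin = 2.82/hr


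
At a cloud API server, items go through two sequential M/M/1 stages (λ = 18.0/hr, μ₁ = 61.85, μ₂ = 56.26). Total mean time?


Each node sees arrival rate λ = 18.0/hr (tandem ⇒ throughput preserved).
W₁ = 1/(μ₁−λ) = 1/(61.85−18.0) = 0.02281 hr
W₂ = 1/(μ₂−λ) = 1/(56.26−18.0) = 0.02614 hr
W_total = W₁ + W₂ = 0.02281 + 0.02614 = 0.04894 hr

Final: 0.04894 hr


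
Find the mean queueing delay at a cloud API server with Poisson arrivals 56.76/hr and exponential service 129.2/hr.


ρ = 56.76/129.2 = 0.4393
Wq = ρ/(μ−λ) = 0.4393/(129.2 − 56.76) = 0.4393/72.44 = 0.006065 hr

Final: 0.006065 hr


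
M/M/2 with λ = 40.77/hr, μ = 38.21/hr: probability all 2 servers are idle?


a = λ/μ = 40.77/38.21 = 1.0670; ρ = a/c = 0.5335
Σ_{k=0}^{1} a^k/k! (terms k=0..1) = 1.00000 + 1.06700 = 2.06700
Tail: a^2/(2!(1−ρ)) = 1.13849/(2·0.4665) = 1.22024
P₀ = 1/(2.06700 + 1.22024) = 1/3.28724 = 0.304207

Final: 0.304207


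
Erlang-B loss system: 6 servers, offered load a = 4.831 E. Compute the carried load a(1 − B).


B(6,4.831) = 0.179118 (Erlang-B)
Carried load = a(1 − B) = 4.831·(1 − 0.179118) = 4.831·0.820882 = 3.9657 E

Final: 3.9657 Erlangs


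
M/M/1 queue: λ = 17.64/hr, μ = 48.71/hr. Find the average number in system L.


ρ = λ/μ = 17.64/48.71 = 0.3621
L = ρ/(1−ρ) = 0.3621/(1 − 0.3621) = 0.3621/0.6379 = 0.5678

Final: 0.5678


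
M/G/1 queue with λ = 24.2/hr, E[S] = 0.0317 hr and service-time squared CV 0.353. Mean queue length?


ρ = λ·E[S] = 24.2·0.0317 = 0.7671
Lq = ρ²(1+C_s²)/(2(1−ρ)) = 0.5885·(1+0.353)/(2·0.2329)
= 0.5885·1.3530/0.4657 = 1.70971

Final: 1.70971


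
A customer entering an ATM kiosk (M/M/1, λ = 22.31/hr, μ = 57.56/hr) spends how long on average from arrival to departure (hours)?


W = 1/(μ−λ) = 1/(57.56 − 22.31) = 1/35.25 = 0.02837 hr

Final: 0.02837 hr


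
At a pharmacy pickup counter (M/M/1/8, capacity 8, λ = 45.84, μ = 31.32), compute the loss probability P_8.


ρ = λ/μ = 45.84/31.32 = 1.4636
P_K = (1−ρ)ρ^K/(1−ρ^(K+1)) = (-0.4636·21.056338)/(1 − 30.818089)
= -9.761751/-29.818089 = 0.327377

Final: 0.327377


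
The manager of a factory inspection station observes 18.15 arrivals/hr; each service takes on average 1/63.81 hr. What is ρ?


ρ = λ/μ = 18.15/63.81 = 0.2844

Final: 0.2844


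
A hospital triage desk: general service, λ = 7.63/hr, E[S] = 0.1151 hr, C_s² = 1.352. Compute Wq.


ρ = λ·E[S] = 7.63·0.1151 = 0.8782
E[S²] = E[S]²(1+C_s²) = 0.1151²·(1+1.352) = 0.031159
Wq = λ·E[S²]/(2(1−ρ)) = 7.63·0.031159/(2·0.1218) = 0.97607 hr

Final: 0.97607 hr


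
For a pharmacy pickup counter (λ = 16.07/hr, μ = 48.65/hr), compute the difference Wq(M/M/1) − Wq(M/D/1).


ρ = 16.07/48.65 = 0.3303
Wq(M/M/1) = ρ/(μ−λ) = 0.3303/32.58 = 0.01014 hr
Wq(M/D/1) = ρ/(2(μ−λ)) = 0.005069 hr
Savings = 0.01014 − 0.005069 = 0.005069 hr

Final: 0.005069 hr


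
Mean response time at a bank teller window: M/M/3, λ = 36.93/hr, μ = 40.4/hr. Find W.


a = 0.9141; ρ = 0.3047; P₀ = 0.397614
Lq = P₀·a^c·ρ/(c!(1−ρ)²) = 0.03190
Wq = Lq/λ = 0.03190/36.93 = 0.0008639 hr
W = Wq + 1/μ = 0.0008639 + 0.02475 = 0.02562 hr

Final: 0.02562 hr


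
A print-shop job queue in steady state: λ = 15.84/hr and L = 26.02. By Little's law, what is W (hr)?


W = L/λ = 26.02/15.84 = 1.6427 hr

Final: 1.6427 hr


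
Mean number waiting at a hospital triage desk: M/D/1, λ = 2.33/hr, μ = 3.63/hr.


ρ = 2.33/3.63 = 0.6419
M/D/1: Lq = ρ²/(2(1−ρ)) = 0.4120/(2·0.3581) = 0.57522

Final: 0.57522


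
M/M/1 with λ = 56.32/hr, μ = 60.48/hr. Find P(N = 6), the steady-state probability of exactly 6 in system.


ρ = 56.32/60.48 = 0.9312
P_n = (1−ρ)·ρ^n = (1 − 0.9312)·0.9312^6 = 0.06878·0.652086 = 0.044853

Final: 0.044853


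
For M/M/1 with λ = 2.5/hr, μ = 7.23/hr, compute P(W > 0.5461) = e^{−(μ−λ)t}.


W ~ Exponential(μ−λ) for M/M/1.
μ − λ = 7.23 − 2.5 = 4.7300
P(W > t) = e^{−(μ−λ)t} = e^{−2.5831} = 0.075543

Final: 0.075543


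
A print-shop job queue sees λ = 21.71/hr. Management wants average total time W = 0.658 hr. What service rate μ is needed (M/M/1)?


W = 1/(μ−λ) ⇒ μ − λ = 1/W = 1/0.658 = 1.5198
μ = λ + 1/W = 21.71 + 1.5198 = 23.2298 per hr

Final: 23.2298 /hr


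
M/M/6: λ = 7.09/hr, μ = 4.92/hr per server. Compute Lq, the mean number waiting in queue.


a = λ/μ = 1.4411; ρ = a/6 = 0.2402
P₀ = 0.236631
Lq = P₀·a^c·ρ / (c!·(1−ρ)²) = 0.236631·8.95544·0.2402/(720·0.57733)
= 0.001224

Final: 0.001224


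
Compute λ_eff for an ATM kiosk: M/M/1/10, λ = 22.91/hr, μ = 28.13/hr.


ρ = 0.8144; P_K = (1−ρ)ρ^10/(1−ρ^11) = 0.026609
λ_eff = λ(1 − P_K) = 22.91·(1 − 0.026609) = 22.91·0.973391 = 22.3004 /hr

Final: 22.3004 /hr


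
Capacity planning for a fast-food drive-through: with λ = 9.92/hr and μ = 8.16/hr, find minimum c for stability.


Stability requires cμ > λ ⇔ c > λ/μ.
λ/μ = 9.92/8.16 = 1.2157
Minimum integer c = ⌊1.2157⌋ + 1 = 2
Check: 2·8.16 = 16.32 > 9.92, while 1·8.16 = 8.16 ≤ 9.92

Final: 2 servers


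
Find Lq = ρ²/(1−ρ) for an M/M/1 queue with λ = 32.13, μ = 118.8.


ρ = 32.13/118.8 = 0.2705
Lq = ρ²/(1−ρ) = 0.07315/0.7295 = 0.1003

Final: 0.1003


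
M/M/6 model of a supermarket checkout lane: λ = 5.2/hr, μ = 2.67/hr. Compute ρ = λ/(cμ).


ρ = λ/(cμ) = 5.2/(6·2.67) = 5.2/16.02 = 0.3246

Final: 0.3246


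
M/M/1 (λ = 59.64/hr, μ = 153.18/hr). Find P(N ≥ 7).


ρ = 59.64/153.18 = 0.3893
P(N ≥ n) = ρ^n = 0.3893^7 = 0.001356

Final: 0.001356


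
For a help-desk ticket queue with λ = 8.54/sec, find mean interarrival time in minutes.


Mean interarrival time = 1/λ = 1/8.54 second = 0.11710 second
In minutes: 0.11710 × 0.0166667 = 0.001952 min

Final: 0.001952 min


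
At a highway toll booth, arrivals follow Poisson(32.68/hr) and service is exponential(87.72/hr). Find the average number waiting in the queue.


ρ = 32.68/87.72 = 0.3725
Lq = ρ²/(1−ρ) = 0.1388/0.6275 = 0.2212

Final: 0.2212


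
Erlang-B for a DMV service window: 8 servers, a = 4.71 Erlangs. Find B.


B(c,a) = (a^c/c!) / Σ_{k=0}^{c} a^k/k!
a^8/8! = 6.006849
Σ terms (k=0..8): 1.00000 + 4.71000 + 11.09205 + 17.41452 + 20.50560 + 19.31627 + 15.16327 + 10.20272 + 6.00685 = 105.411273
B = 6.006849/105.411273 = 0.056985

Final: 0.056985


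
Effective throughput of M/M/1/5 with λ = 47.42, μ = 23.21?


ρ = 2.0431; P_K = (1−ρ)ρ^5/(1−ρ^6) = 0.517662
λ_eff = λ(1 − P_K) = 47.42·(1 − 0.517662) = 47.42·0.482338 = 22.8725 /hr

Final: 22.8725 /hr


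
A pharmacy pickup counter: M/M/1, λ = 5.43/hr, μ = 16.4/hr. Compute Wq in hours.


ρ = 5.43/16.4 = 0.3311
Wq = ρ/(μ−λ) = 0.3311/(16.4 − 5.43) = 0.3311/10.97 = 0.03018 hr

Final: 0.03018 hr


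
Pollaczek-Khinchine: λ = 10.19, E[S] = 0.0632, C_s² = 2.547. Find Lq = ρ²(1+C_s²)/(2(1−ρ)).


ρ = λ·E[S] = 10.19·0.0632 = 0.6440
Lq = ρ²(1+C_s²)/(2(1−ρ)) = 0.4147·(1+2.547)/(2·0.3560)
= 0.4147·3.5470/0.7120 = 2.06621

Final: 2.06621


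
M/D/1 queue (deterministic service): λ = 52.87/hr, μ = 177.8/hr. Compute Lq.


ρ = 52.87/177.8 = 0.2974
M/D/1: Lq = ρ²/(2(1−ρ)) = 0.08842/(2·0.7026) = 0.06292

Final: 0.06292


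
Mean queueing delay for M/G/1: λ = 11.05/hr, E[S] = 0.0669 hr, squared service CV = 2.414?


ρ = λ·E[S] = 11.05·0.0669 = 0.7392
E[S²] = E[S]²(1+C_s²) = 0.0669²·(1+2.414) = 0.015280
Wq = λ·E[S²]/(2(1−ρ)) = 11.05·0.015280/(2·0.2608) = 0.32375 hr

Final: 0.32375 hr


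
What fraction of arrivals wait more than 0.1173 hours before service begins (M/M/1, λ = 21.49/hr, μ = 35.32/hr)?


ρ = 21.49/35.32 = 0.6084
P(Wq > t) = ρ·e^{−(μ−λ)t} = 0.6084·e^{−1.6223}
= 0.6084·0.197452 = 0.120137

Final: 0.120137


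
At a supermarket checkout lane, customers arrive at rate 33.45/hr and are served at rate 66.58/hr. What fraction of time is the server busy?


ρ = λ/μ = 33.45/66.58 = 0.5024

Final: 0.5024


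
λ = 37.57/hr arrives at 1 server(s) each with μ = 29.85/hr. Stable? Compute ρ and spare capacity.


Total capacity cμ = 1·29.85 = 29.85/hr
ρ = λ/(cμ) = 37.57/29.85 = 1.2586
Stable ⇔ ρ < 1: NO
Spare capacity = cμ − λ = 29.85 − 37.57 = -7.72/hr

Final: ρ = 1.2586; unstable; margin = -7.72/hr


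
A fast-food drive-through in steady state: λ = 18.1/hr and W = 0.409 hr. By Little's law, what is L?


L = λW = 18.1·0.409 = 7.4029

Final: 7.4029


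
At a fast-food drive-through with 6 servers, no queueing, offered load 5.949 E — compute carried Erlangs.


B(6,5.949) = 0.261334 (Erlang-B)
Carried load = a(1 − B) = 5.949·(1 − 0.261334) = 5.949·0.738666 = 4.3943 E

Final: 4.3943 Erlangs


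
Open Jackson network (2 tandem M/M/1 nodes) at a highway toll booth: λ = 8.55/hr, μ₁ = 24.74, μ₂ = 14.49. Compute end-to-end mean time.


Each node sees arrival rate λ = 8.55/hr (tandem ⇒ throughput preserved).
W₁ = 1/(μ₁−λ) = 1/(24.74−8.55) = 0.06177 hr
W₂ = 1/(μ₂−λ) = 1/(14.49−8.55) = 0.16835 hr
W_total = W₁ + W₂ = 0.06177 + 0.16835 = 0.23012 hr

Final: 0.23012 hr


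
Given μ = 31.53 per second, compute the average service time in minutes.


Mean service time = 1/μ = 1/31.53 second = 0.03172 second
In minutes: 0.03172 × 0.0166667 = 0.0005286 min

Final: 0.0005286 min


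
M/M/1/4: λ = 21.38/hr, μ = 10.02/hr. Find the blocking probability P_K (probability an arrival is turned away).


ρ = λ/μ = 21.38/10.02 = 2.1337
P_K = (1−ρ)ρ^K/(1−ρ^(K+1)) = (-1.1337·20.728120)/(1 − 44.228264)
= -23.500144/-43.228264 = 0.543629

Final: 0.543629


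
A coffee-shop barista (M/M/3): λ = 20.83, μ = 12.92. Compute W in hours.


a = 1.6122; ρ = 0.5374; P₀ = 0.184443
Lq = P₀·a^c·ρ/(c!(1−ρ)²) = 0.32352
Wq = Lq/λ = 0.32352/20.83 = 0.01553 hr
W = Wq + 1/μ = 0.01553 + 0.07740 = 0.09293 hr

Final: 0.09293 hr


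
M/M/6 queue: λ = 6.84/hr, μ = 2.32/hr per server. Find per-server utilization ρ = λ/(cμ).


ρ = λ/(cμ) = 6.84/(6·2.32) = 6.84/13.92 = 0.4914

Final: 0.4914


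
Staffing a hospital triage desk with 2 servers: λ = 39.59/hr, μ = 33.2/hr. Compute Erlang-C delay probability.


a = λ/μ = 1.1925; ρ = a/2 = 0.5962
P₀ = 0.252948 (from M/M/c formula)
C(c,a) = [a^c/(c!(1−ρ))]·P₀ = [1.42198/(2·0.4038)]·0.252948
= 1.76091·0.252948 = 0.445418

Final: 0.445418


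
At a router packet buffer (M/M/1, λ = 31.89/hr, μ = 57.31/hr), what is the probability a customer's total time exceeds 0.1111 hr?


W ~ Exponential(μ−λ) for M/M/1.
μ − λ = 57.31 − 31.89 = 25.4200
P(W > t) = e^{−(μ−λ)t} = e^{−2.8242} = 0.059358

Final: 0.059358


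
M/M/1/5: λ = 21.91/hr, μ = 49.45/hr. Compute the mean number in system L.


ρ = 21.91/49.45 = 0.4431
L = ρ[1 − (K+1)ρ^K + Kρ^(K+1)] / [(1−ρ)(1−ρ^(K+1))]
Numerator: 0.4431·(1 − 6·0.017076 + 5·0.007566) = 0.414440
Denominator: (0.5569)·(0.992434) = 0.552713
L = 0.414440/0.552713 = 0.7498

Final: 0.7498


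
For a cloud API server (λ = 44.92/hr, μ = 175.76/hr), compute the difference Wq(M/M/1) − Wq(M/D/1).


ρ = 44.92/175.76 = 0.2556
Wq(M/M/1) = ρ/(μ−λ) = 0.2556/130.84 = 0.001953 hr
Wq(M/D/1) = ρ/(2(μ−λ)) = 0.0009767 hr
Savings = 0.001953 − 0.0009767 = 0.0009767 hr

Final: 0.0009767 hr


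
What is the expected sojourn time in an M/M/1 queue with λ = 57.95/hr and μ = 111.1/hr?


W = 1/(μ−λ) = 1/(111.1 − 57.95) = 1/53.15 = 0.01881 hr

Final: 0.01881 hr


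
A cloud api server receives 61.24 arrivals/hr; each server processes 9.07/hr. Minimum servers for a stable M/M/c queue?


Stability requires cμ > λ ⇔ c > λ/μ.
λ/μ = 61.24/9.07 = 6.7519
Minimum integer c = ⌊6.7519⌋ + 1 = 7
Check: 7·9.07 = 63.49 > 61.24, while 6·9.07 = 54.42 ≤ 61.24

Final: 7 servers


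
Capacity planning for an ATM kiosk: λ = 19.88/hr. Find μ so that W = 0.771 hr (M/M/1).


W = 1/(μ−λ) ⇒ μ − λ = 1/W = 1/0.771 = 1.2970
μ = λ + 1/W = 19.88 + 1.2970 = 21.1770 per hr

Final: 21.1770 /hr


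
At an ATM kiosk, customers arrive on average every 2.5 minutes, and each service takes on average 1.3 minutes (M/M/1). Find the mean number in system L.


λ = 60/2.5 = 24.0000 /hr
μ = 60/1.3 = 46.1538 /hr
ρ = λ/μ = 24.0000/46.1538 = 0.5200
L = ρ/(1−ρ) = 0.5200/0.4800 = 1.0833

Final: 1.0833


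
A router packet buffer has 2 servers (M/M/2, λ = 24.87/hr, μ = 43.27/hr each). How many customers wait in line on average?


a = λ/μ = 0.5748; ρ = a/2 = 0.2874
P₀ = 0.553541
Lq = P₀·a^c·ρ / (c!·(1−ρ)²) = 0.553541·0.33035·0.2874/(2·0.50783)
= 0.05174

Final: 0.05174


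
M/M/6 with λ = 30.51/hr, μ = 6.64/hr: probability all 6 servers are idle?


a = λ/μ = 30.51/6.64 = 4.5949; ρ = a/c = 0.7658
Σ_{k=0}^{5} a^k/k! (terms k=0..5) = 1.00000 + 4.59488 + 10.55646 + 16.16855 + 18.57314 + 17.06827 = 67.96129
Tail: a^6/(6!(1−ρ)) = 9411.19495/(720·0.2342) = 55.81488
P₀ = 1/(67.96129 + 55.81488) = 1/123.77617 = 0.008079

Final: 0.008079


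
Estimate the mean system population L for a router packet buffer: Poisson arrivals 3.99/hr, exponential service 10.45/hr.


ρ = λ/μ = 3.99/10.45 = 0.3818
L = ρ/(1−ρ) = 0.3818/(1 − 0.3818) = 0.3818/0.6182 = 0.6176

Final: 0.6176


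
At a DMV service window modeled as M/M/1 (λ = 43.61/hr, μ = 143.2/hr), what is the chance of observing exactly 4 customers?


ρ = 43.61/143.2 = 0.3045
P_n = (1−ρ)·ρ^n = (1 − 0.3045)·0.3045^4 = 0.6955·0.008601 = 0.005982

Final: 0.005982


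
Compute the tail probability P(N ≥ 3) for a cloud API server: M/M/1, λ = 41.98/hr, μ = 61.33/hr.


ρ = 41.98/61.33 = 0.6845
P(N ≥ n) = ρ^n = 0.6845^3 = 0.320707

Final: 0.320707


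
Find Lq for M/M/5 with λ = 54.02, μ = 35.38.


a = λ/μ = 1.5269; ρ = a/5 = 0.3054
P₀ = 0.216838
Lq = P₀·a^c·ρ / (c!·(1−ρ)²) = 0.216838·8.29820·0.3054/(120·0.48251)
= 0.009490

Final: 0.009490


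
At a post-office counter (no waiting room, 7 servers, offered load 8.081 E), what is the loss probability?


B(c,a) = (a^c/c!) / Σ_{k=0}^{c} a^k/k!
a^7/7! = 446.503853
Σ terms (k=0..7): 1.00000 + 8.08100 + 32.65128 + 87.95167 + 177.68435 + 287.17345 + 386.77478 + 446.50385 = 1427.820381
B = 446.503853/1427.820381 = 0.312717

Final: 0.312717


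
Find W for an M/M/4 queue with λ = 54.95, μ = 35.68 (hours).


a = 1.5401; ρ = 0.3850; P₀ = 0.212046
Lq = P₀·a^c·ρ/(c!(1−ρ)²) = 0.05060
Wq = Lq/λ = 0.05060/54.95 = 0.0009208 hr
W = Wq + 1/μ = 0.0009208 + 0.02803 = 0.02895 hr

Final: 0.02895 hr


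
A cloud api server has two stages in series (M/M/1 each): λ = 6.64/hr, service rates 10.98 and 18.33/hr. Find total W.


Each node sees arrival rate λ = 6.64/hr (tandem ⇒ throughput preserved).
W₁ = 1/(μ₁−λ) = 1/(10.98−6.64) = 0.23041 hr
W₂ = 1/(μ₂−λ) = 1/(18.33−6.64) = 0.08554 hr
W_total = W₁ + W₂ = 0.23041 + 0.08554 = 0.31596 hr

Final: 0.31596 hr


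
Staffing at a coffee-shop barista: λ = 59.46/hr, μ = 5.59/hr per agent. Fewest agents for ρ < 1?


Stability requires cμ > λ ⇔ c > λ/μ.
λ/μ = 59.46/5.59 = 10.6369
Minimum integer c = ⌊10.6369⌋ + 1 = 11
Check: 11·5.59 = 61.49 > 59.46, while 10·5.59 = 55.90 ≤ 59.46

Final: 11 servers


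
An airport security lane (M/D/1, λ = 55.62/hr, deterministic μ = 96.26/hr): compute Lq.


ρ = 55.62/96.26 = 0.5778
M/D/1: Lq = ρ²/(2(1−ρ)) = 0.3339/(2·0.4222) = 0.39540

Final: 0.39540


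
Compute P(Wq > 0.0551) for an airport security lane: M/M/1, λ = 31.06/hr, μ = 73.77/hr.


ρ = 31.06/73.77 = 0.4210
P(Wq > t) = ρ·e^{−(μ−λ)t} = 0.4210·e^{−2.3533}
= 0.4210·0.095053 = 0.040021

Final: 0.040021


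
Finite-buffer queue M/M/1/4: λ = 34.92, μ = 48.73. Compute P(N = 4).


ρ = λ/μ = 34.92/48.73 = 0.7166
P_K = (1−ρ)ρ^K/(1−ρ^(K+1)) = (0.2834·0.263701)/(1 − 0.188968)
= 0.074732/0.811032 = 0.092145

Final: 0.092145


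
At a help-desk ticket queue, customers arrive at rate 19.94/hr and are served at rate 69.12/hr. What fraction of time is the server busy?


ρ = λ/μ = 19.94/69.12 = 0.2885

Final: 0.2885


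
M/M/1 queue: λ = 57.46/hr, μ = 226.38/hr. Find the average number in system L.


ρ = λ/μ = 57.46/226.38 = 0.2538
L = ρ/(1−ρ) = 0.2538/(1 − 0.2538) = 0.2538/0.7462 = 0.3402

Final: 0.3402


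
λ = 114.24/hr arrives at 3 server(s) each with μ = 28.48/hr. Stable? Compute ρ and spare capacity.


Total capacity cμ = 3·28.48 = 85.44/hr
ρ = λ/(cμ) = 114.24/85.44 = 1.3371
Stable ⇔ ρ < 1: NO
Spare capacity = cμ − λ = 85.44 − 114.24 = -28.80/hr

Final: ρ = 1.3371; unstable; margin = -28.80/hr


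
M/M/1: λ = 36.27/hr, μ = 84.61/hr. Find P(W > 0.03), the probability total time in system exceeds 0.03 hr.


W ~ Exponential(μ−λ) for M/M/1.
μ − λ = 84.61 − 36.27 = 48.3400
P(W > t) = e^{−(μ−λ)t} = e^{−1.4502} = 0.234523

Final: 0.234523


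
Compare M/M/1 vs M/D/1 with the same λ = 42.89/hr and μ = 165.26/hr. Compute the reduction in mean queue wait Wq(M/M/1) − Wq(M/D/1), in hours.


ρ = 42.89/165.26 = 0.2595
Wq(M/M/1) = ρ/(μ−λ) = 0.2595/122.37 = 0.002121 hr
Wq(M/D/1) = ρ/(2(μ−λ)) = 0.001060 hr
Savings = 0.002121 − 0.001060 = 0.001060 hr

Final: 0.001060 hr


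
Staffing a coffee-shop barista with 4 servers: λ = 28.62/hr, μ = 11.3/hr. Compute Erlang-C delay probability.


a = λ/μ = 2.5327; ρ = a/4 = 0.6332
P₀ = 0.070811 (from M/M/c formula)
C(c,a) = [a^c/(c!(1−ρ))]·P₀ = [41.14952/(24·0.3668)]·0.070811
= 4.67420·0.070811 = 0.330983

Final: 0.330983


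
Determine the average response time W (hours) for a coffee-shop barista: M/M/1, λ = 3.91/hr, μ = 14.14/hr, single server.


W = 1/(μ−λ) = 1/(14.14 − 3.91) = 1/10.23 = 0.09775 hr

Final: 0.09775 hr


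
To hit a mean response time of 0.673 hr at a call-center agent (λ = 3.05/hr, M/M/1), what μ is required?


W = 1/(μ−λ) ⇒ μ − λ = 1/W = 1/0.673 = 1.4859
μ = λ + 1/W = 3.05 + 1.4859 = 4.5359 per hr

Final: 4.5359 /hr


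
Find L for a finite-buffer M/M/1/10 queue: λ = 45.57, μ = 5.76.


ρ = 45.57/5.76 = 7.9115
L = ρ[1 − (K+1)ρ^K + Kρ^(K+1)] / [(1−ρ)(1−ρ^(K+1))]
Numerator: 7.9115·(1 − 11·960650585.072465 + 10·7600147076.693096) = 517680851408.913147
Denominator: (-6.9115)·(-7600147075.693096) = 52528099840.858017
L = 517680851408.913147/52528099840.858017 = 9.8553

Final: 9.8553


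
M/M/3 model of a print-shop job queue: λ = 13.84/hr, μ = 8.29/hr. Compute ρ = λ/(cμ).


ρ = λ/(cμ) = 13.84/(3·8.29) = 13.84/24.87 = 0.5565

Final: 0.5565


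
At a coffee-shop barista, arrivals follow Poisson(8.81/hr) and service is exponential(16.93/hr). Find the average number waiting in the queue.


ρ = 8.81/16.93 = 0.5204
Lq = ρ²/(1−ρ) = 0.2708/0.4796 = 0.5646

Final: 0.5646


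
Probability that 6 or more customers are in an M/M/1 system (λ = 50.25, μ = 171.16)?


ρ = 50.25/171.16 = 0.2936
P(N ≥ n) = ρ^n = 0.2936^6 = 0.0006403

Final: 0.0006403


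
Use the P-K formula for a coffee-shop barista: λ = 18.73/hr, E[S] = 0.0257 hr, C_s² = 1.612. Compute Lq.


ρ = λ·E[S] = 18.73·0.0257 = 0.4814
Lq = ρ²(1+C_s²)/(2(1−ρ)) = 0.2317·(1+1.612)/(2·0.5186)
= 0.2317·2.6120/1.0373 = 0.58347

Final: 0.58347


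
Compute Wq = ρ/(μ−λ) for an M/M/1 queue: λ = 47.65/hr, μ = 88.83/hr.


ρ = 47.65/88.83 = 0.5364
Wq = ρ/(μ−λ) = 0.5364/(88.83 − 47.65) = 0.5364/41.18 = 0.01303 hr

Final: 0.01303 hr


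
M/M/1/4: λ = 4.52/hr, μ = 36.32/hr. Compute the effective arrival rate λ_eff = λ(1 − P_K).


ρ = 0.1244; P_K = (1−ρ)ρ^4/(1−ρ^5) = 0.0002100
λ_eff = λ(1 − P_K) = 4.52·(1 − 0.0002100) = 4.52·0.999790 = 4.5191 /hr

Final: 4.5191 /hr


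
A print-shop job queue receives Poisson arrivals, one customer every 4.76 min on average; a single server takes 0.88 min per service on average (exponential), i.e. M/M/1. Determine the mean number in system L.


λ = 60/4.76 = 12.6050 /hr
μ = 60/0.88 = 68.1818 /hr
ρ = λ/μ = 12.6050/68.1818 = 0.1849
L = ρ/(1−ρ) = 0.1849/0.8151 = 0.2268

Final: 0.2268


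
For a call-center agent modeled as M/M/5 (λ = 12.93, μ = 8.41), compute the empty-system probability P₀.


a = λ/μ = 12.93/8.41 = 1.5375; ρ = a/c = 0.3075
Σ_{k=0}^{4} a^k/k! (terms k=0..4) = 1.00000 + 1.53746 + 1.18188 + 0.60570 + 0.23281 = 4.55785
Tail: a^5/(5!(1−ρ)) = 8.59039/(120·0.6925) = 0.10337
P₀ = 1/(4.55785 + 0.10337) = 1/4.66122 = 0.214536

Final: 0.214536


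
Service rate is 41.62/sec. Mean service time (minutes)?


Mean service time = 1/μ = 1/41.62 second = 0.02403 second
In minutes: 0.02403 × 0.0166667 = 0.0004004 min

Final: 0.0004004 min


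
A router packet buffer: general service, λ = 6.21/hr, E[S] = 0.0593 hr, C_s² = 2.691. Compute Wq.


ρ = λ·E[S] = 6.21·0.0593 = 0.3683
E[S²] = E[S]²(1+C_s²) = 0.0593²·(1+2.691) = 0.012979
Wq = λ·E[S²]/(2(1−ρ)) = 6.21·0.012979/(2·0.6317) = 0.06379 hr

Final: 0.06379 hr


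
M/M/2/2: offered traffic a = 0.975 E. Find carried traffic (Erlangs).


B(2,0.975) = 0.193980 (Erlang-B)
Carried load = a(1 − B) = 0.975·(1 − 0.193980) = 0.975·0.806020 = 0.7859 E

Final: 0.7859 Erlangs


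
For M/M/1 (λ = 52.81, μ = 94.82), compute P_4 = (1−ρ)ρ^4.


ρ = 52.81/94.82 = 0.5570
P_n = (1−ρ)·ρ^n = (1 − 0.5570)·0.5570^4 = 0.4430·0.096220 = 0.042630

Final: 0.042630


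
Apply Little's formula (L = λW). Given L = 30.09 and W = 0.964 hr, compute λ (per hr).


λ = L/W = 30.09/0.964 = 31.2137 /hr

Final: 31.2137 /hr


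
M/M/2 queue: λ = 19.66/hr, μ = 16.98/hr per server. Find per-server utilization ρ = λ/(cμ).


ρ = λ/(cμ) = 19.66/(2·16.98) = 19.66/33.96 = 0.5789

Final: 0.5789


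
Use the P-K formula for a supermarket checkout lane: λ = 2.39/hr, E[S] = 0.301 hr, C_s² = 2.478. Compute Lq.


ρ = λ·E[S] = 2.39·0.301 = 0.7194
Lq = ρ²(1+C_s²)/(2(1−ρ)) = 0.5175·(1+2.478)/(2·0.2806)
= 0.5175·3.4780/0.5612 = 3.20719

Final: 3.20719


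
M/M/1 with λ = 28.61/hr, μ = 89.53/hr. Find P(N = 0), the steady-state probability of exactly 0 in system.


ρ = 28.61/89.53 = 0.3196
P_n = (1−ρ)·ρ^n = (1 − 0.3196)·0.3196^0 = 0.6804·1.000000 = 0.680442

Final: 0.680442


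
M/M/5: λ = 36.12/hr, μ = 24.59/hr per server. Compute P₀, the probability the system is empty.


a = λ/μ = 36.12/24.59 = 1.4689; ρ = a/c = 0.2938
Σ_{k=0}^{4} a^k/k! (terms k=0..4) = 1.00000 + 1.46889 + 1.07882 + 0.52822 + 0.19397 = 4.26991
Tail: a^5/(5!(1−ρ)) = 6.83827/(120·0.7062) = 0.08069
P₀ = 1/(4.26991 + 0.08069) = 1/4.35060 = 0.229854

Final: 0.229854


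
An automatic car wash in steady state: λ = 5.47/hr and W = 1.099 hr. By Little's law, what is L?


L = λW = 5.47·1.099 = 6.0115

Final: 6.0115


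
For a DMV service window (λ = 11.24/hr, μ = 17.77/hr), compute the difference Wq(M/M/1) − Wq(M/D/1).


ρ = 11.24/17.77 = 0.6325
Wq(M/M/1) = ρ/(μ−λ) = 0.6325/6.53 = 0.09686 hr
Wq(M/D/1) = ρ/(2(μ−λ)) = 0.04843 hr
Savings = 0.09686 − 0.04843 = 0.04843 hr

Final: 0.04843 hr


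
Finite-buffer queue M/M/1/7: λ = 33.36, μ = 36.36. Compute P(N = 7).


ρ = λ/μ = 33.36/36.36 = 0.9175
P_K = (1−ρ)ρ^K/(1−ρ^(K+1)) = (0.08251·0.547287)/(1 − 0.502131)
= 0.045156/0.497869 = 0.090698

Final: 0.090698


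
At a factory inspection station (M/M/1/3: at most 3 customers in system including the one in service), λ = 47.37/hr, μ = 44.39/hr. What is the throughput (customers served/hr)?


ρ = 1.0671; P_K = (1−ρ)ρ^3/(1−ρ^4) = 0.274867
λ_eff = λ(1 − P_K) = 47.37·(1 − 0.274867) = 47.37·0.725133 = 34.3496 /hr

Final: 34.3496 /hr


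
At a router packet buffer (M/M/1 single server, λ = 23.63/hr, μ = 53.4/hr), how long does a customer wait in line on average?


ρ = 23.63/53.4 = 0.4425
Wq = ρ/(μ−λ) = 0.4425/(53.4 − 23.63) = 0.4425/29.77 = 0.01486 hr

Final: 0.01486 hr


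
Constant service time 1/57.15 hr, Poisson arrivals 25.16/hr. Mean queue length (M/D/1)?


ρ = 25.16/57.15 = 0.4402
M/D/1: Lq = ρ²/(2(1−ρ)) = 0.1938/(2·0.5598) = 0.17313

Final: 0.17313


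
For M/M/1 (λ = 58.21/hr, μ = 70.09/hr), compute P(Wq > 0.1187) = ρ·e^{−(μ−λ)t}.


ρ = 58.21/70.09 = 0.8305
P(Wq > t) = ρ·e^{−(μ−λ)t} = 0.8305·e^{−1.4102}
= 0.8305·0.244105 = 0.202730

Final: 0.202730


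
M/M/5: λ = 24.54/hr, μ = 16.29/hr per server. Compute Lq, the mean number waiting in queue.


a = λ/μ = 1.5064; ρ = a/5 = 0.3013
P₀ = 0.221335
Lq = P₀·a^c·ρ / (c!·(1−ρ)²) = 0.221335·7.75831·0.3013/(120·0.48820)
= 0.008831

Final: 0.008831


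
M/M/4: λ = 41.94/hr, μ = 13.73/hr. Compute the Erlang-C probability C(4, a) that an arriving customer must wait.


a = λ/μ = 3.0546; ρ = a/4 = 0.7637
P₀ = 0.034699 (from M/M/c formula)
C(c,a) = [a^c/(c!(1−ρ))]·P₀ = [87.06258/(24·0.2363)]·0.034699
= 15.34886·0.034699 = 0.532592

Final: 0.532592


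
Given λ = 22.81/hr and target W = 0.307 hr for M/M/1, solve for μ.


W = 1/(μ−λ) ⇒ μ − λ = 1/W = 1/0.307 = 3.2573
μ = λ + 1/W = 22.81 + 3.2573 = 26.0673 per hr

Final: 26.0673 /hr


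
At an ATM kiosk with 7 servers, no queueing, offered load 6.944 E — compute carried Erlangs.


B(7,6.944) = 0.245396 (Erlang-B)
Carried load = a(1 − B) = 6.944·(1 − 0.245396) = 6.944·0.754604 = 5.2400 E

Final: 5.2400 Erlangs


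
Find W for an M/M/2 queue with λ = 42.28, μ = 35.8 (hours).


a = 1.1810; ρ = 0.5905; P₀ = 0.257464
Lq = P₀·a^c·ρ/(c!(1−ρ)²) = 0.63228
Wq = Lq/λ = 0.63228/42.28 = 0.01495 hr
W = Wq + 1/μ = 0.01495 + 0.02793 = 0.04289 hr

Final: 0.04289 hr


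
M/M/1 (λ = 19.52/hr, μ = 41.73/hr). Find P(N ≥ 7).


ρ = 19.52/41.73 = 0.4678
P(N ≥ n) = ρ^n = 0.4678^7 = 0.004900

Final: 0.004900


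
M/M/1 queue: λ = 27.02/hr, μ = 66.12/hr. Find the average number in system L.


ρ = λ/μ = 27.02/66.12 = 0.4087
L = ρ/(1−ρ) = 0.4087/(1 − 0.4087) = 0.4087/0.5913 = 0.6910

Final: 0.6910


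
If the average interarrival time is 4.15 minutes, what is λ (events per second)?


λ = 1/(interarrival time) in consistent units.
1 second = 0.0166667 min, so λ = 0.0166667/4.15 = 0.004016 per second

Final: 0.004016 /sec


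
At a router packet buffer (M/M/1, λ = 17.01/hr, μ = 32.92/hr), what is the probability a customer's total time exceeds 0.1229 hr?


W ~ Exponential(μ−λ) for M/M/1.
μ − λ = 32.92 − 17.01 = 15.9100
P(W > t) = e^{−(μ−λ)t} = e^{−1.9553} = 0.141516

Final: 0.141516


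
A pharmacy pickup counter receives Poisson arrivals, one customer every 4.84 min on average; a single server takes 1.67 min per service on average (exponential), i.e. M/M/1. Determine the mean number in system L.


λ = 60/4.84 = 12.3967 /hr
μ = 60/1.67 = 35.9281 /hr
ρ = λ/μ = 12.3967/35.9281 = 0.3450
L = ρ/(1−ρ) = 0.3450/0.6550 = 0.5268

Final: 0.5268


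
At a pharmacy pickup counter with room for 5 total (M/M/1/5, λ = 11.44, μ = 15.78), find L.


ρ = 11.44/15.78 = 0.7250
L = ρ[1 − (K+1)ρ^K + Kρ^(K+1)] / [(1−ρ)(1−ρ^(K+1))]
Numerator: 0.7250·(1 − 6·0.200260 + 5·0.145182) = 0.380137
Denominator: (0.2750)·(0.854818) = 0.235102
L = 0.380137/0.235102 = 1.6169

Final: 1.6169


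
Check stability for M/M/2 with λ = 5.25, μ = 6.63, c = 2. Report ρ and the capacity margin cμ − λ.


Total capacity cμ = 2·6.63 = 13.26/hr
ρ = λ/(cμ) = 5.25/13.26 = 0.3959
Stable ⇔ ρ < 1: YES
Spare capacity = cμ − λ = 13.26 − 5.25 = 8.01/hr

Final: ρ = 0.3959; stable; margin = 8.01/hr


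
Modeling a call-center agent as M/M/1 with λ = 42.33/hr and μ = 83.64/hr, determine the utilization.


ρ = λ/μ = 42.33/83.64 = 0.5061

Final: 0.5061


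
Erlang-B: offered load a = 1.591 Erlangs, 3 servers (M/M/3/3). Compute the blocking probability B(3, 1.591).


B(c,a) = (a^c/c!) / Σ_{k=0}^{c} a^k/k!
a^3/3! = 0.671211
Σ terms (k=0..3): 1.00000 + 1.59100 + 1.26564 + 0.67121 = 4.527852
B = 0.671211/4.527852 = 0.148241

Final: 0.148241


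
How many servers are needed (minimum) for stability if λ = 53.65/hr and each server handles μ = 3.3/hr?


Stability requires cμ > λ ⇔ c > λ/μ.
λ/μ = 53.65/3.3 = 16.2576
Minimum integer c = ⌊16.2576⌋ + 1 = 17
Check: 17·3.3 = 56.10 > 53.65, while 16·3.3 = 52.80 ≤ 53.65

Final: 17 servers


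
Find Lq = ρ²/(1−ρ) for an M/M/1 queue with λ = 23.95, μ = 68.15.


ρ = 23.95/68.15 = 0.3514
Lq = ρ²/(1−ρ) = 0.1235/0.6486 = 0.1904

Final: 0.1904


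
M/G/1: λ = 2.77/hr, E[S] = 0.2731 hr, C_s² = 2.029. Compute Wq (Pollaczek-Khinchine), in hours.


ρ = λ·E[S] = 2.77·0.2731 = 0.7565
E[S²] = E[S]²(1+C_s²) = 0.2731²·(1+2.029) = 0.225914
Wq = λ·E[S²]/(2(1−ρ)) = 2.77·0.225914/(2·0.2435) = 1.28490 hr

Final: 1.28490 hr


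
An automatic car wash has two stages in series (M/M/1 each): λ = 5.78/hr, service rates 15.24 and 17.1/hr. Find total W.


Each node sees arrival rate λ = 5.78/hr (tandem ⇒ throughput preserved).
W₁ = 1/(μ₁−λ) = 1/(15.24−5.78) = 0.10571 hr
W₂ = 1/(μ₂−λ) = 1/(17.1−5.78) = 0.08834 hr
W_total = W₁ + W₂ = 0.10571 + 0.08834 = 0.19405 hr

Final: 0.19405 hr


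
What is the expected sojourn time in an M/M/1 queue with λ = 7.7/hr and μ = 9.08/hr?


W = 1/(μ−λ) = 1/(9.08 − 7.7) = 1/1.38 = 0.7246 hr

Final: 0.7246 hr


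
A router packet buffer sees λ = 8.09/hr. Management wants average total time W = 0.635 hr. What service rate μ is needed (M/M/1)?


W = 1/(μ−λ) ⇒ μ − λ = 1/W = 1/0.635 = 1.5748
μ = λ + 1/W = 8.09 + 1.5748 = 9.6648 per hr

Final: 9.6648 /hr


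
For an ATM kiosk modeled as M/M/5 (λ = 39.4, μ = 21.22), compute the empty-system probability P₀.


a = λ/μ = 39.4/21.22 = 1.8567; ρ = a/c = 0.3713
Σ_{k=0}^{4} a^k/k! (terms k=0..4) = 1.00000 + 1.85674 + 1.72374 + 1.06684 + 0.49521 = 6.14254
Tail: a^5/(5!(1−ρ)) = 22.06755/(120·0.6287) = 0.29252
P₀ = 1/(6.14254 + 0.29252) = 1/6.43506 = 0.155399

Final: 0.155399


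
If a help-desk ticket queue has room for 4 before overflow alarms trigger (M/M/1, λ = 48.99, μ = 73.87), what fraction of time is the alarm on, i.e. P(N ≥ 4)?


ρ = 48.99/73.87 = 0.6632
P(N ≥ n) = ρ^n = 0.6632^4 = 0.193445

Final: 0.193445


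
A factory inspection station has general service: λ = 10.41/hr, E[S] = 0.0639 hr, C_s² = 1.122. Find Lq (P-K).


ρ = λ·E[S] = 10.41·0.0639 = 0.6652
Lq = ρ²(1+C_s²)/(2(1−ρ)) = 0.4425·(1+1.122)/(2·0.3348)
= 0.4425·2.1220/0.6696 = 1.40227

Final: 1.40227


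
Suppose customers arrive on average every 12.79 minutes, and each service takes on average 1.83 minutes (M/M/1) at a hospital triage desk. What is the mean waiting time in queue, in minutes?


λ = 60/12.79 = 4.6912 /hr
μ = 60/1.83 = 32.7869 /hr
ρ = λ/μ = 4.6912/32.7869 = 0.1431
Wq = ρ/(μ−λ) = 0.1431/(32.7869−4.6912) = 0.005093 hr
In minutes: 0.005093·60 = 0.3056 min

Final: 0.3056 min


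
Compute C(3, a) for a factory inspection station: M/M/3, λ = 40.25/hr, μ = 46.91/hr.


a = λ/μ = 0.8580; ρ = a/3 = 0.2860
P₀ = 0.421304 (from M/M/c formula)
C(c,a) = [a^c/(c!(1−ρ))]·P₀ = [0.63169/(6·0.7140)]·0.421304
= 0.14745·0.421304 = 0.062123

Final: 0.062123


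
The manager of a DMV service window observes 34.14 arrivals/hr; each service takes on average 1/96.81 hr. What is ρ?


ρ = λ/μ = 34.14/96.81 = 0.3526

Final: 0.3526


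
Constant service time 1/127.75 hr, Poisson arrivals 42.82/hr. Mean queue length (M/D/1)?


ρ = 42.82/127.75 = 0.3352
M/D/1: Lq = ρ²/(2(1−ρ)) = 0.1123/(2·0.6648) = 0.08450

Final: 0.08450


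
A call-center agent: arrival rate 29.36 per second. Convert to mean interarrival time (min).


Mean interarrival time = 1/λ = 1/29.36 second = 0.03406 second
In minutes: 0.03406 × 0.0166667 = 0.0005677 min

Final: 0.0005677 min


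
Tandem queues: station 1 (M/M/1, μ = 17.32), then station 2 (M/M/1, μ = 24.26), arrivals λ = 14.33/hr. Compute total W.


Each node sees arrival rate λ = 14.33/hr (tandem ⇒ throughput preserved).
W₁ = 1/(μ₁−λ) = 1/(17.32−14.33) = 0.33445 hr
W₂ = 1/(μ₂−λ) = 1/(24.26−14.33) = 0.10070 hr
W_total = W₁ + W₂ = 0.33445 + 0.10070 = 0.43515 hr

Final: 0.43515 hr


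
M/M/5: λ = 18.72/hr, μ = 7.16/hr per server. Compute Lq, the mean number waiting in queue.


a = λ/μ = 2.6145; ρ = a/5 = 0.5229
P₀ = 0.070962
Lq = P₀·a^c·ρ / (c!·(1−ρ)²) = 0.070962·122.16987·0.5229/(120·0.22762)
= 0.16597

Final: 0.16597


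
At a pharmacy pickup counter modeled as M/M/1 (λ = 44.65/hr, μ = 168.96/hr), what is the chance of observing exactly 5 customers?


ρ = 44.65/168.96 = 0.2643
P_n = (1−ρ)·ρ^n = (1 − 0.2643)·0.2643^5 = 0.7357·0.001289 = 0.0009482

Final: 0.0009482
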